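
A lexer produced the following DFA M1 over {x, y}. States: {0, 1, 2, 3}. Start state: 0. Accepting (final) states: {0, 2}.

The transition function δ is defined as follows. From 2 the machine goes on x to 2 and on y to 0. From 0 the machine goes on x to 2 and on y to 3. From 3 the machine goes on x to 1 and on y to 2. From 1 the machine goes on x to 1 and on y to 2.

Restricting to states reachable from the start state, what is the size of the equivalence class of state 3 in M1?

2

P0 = {0,2} | {1,3}.
Split {0,2} by δ(·,y) → {0} and {2}.
No further refinement is possible. Final partition (3 blocks): {0} | {1,3} | {2}.
The equivalence class containing 3 is {1,3}, of size 2.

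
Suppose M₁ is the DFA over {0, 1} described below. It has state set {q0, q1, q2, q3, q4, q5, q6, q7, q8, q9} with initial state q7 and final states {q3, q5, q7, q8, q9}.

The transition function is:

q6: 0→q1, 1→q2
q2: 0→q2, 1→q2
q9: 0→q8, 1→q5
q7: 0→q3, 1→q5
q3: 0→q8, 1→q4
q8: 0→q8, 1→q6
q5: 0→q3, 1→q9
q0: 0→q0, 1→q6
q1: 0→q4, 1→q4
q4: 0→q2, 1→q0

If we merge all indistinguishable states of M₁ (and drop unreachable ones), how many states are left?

Every state is reachable, so we keep all 10.
Initial partition by acceptance: {q3,q5,q7,q8,q9} | {q0,q1,q2,q4,q6}.
On input 1, block {q3,q5,q7,q8,q9} splits into {q5,q7,q9} and {q3,q8}.
The partition is now stable with 3 blocks: {q5,q7,q9} | {q0,q1,q2,q4,q6} | {q3,q8}.

3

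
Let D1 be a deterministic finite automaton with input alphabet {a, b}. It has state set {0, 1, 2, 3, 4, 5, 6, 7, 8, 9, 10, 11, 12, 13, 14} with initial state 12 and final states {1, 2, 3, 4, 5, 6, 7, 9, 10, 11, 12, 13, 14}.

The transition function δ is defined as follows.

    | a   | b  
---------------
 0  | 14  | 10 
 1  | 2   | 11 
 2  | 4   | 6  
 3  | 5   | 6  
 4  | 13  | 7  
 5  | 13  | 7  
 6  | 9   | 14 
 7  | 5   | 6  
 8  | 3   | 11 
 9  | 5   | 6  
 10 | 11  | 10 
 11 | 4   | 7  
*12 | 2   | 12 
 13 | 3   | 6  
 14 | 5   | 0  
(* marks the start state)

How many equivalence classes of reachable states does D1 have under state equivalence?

9

States {1,8} cannot be reached from the start state, so discard them.
Start with accepting vs non-accepting: {2,3,4,5,6,7,9,10,11,12,13,14} | {0}.
Split {2,3,4,5,6,7,9,10,11,12,13,14} by δ(·,b) → {2,3,4,5,6,7,9,10,11,12,13} and {14}.
On input b, block {2,3,4,5,6,7,9,10,11,12,13} splits into {2,3,4,5,7,9,10,11,12,13} and {6}.
Split {2,3,4,5,7,9,10,11,12,13} by δ(·,b) → {2,3,7,9,13} and {4,5,10,11,12}.
On input a, block {2,3,7,9,13} splits into {2,3,7,9} and {13}.
On input a, block {4,5,10,11,12} splits into {4,5} and {10,11} and {12}.
On input a, block {10,11} splits into {10} and {11}.
The partition is now stable with 9 blocks: {2,3,7,9} | {0} | {14} | {6} | {4,5} | {13} | {10} | {12} | {11}.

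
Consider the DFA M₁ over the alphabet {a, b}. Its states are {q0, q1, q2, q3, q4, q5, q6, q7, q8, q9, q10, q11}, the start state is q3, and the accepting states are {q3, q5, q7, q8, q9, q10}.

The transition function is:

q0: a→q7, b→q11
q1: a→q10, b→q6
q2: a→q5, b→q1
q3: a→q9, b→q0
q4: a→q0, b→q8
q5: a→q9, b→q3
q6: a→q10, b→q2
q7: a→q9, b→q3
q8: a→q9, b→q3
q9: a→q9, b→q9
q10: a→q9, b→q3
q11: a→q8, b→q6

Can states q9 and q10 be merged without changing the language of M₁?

States {q4} cannot be reached from the start state, so discard them.
P0 = {q3,q5,q7,q8,q9,q10} | {q0,q1,q2,q6,q11}.
Split {q3,q5,q7,q8,q9,q10} by δ(·,b) → {q5,q7,q8,q9,q10} and {q3}.
Split {q5,q7,q8,q9,q10} by δ(·,b) → {q5,q7,q8,q10} and {q9}.
The partition is now stable with 4 blocks: {q5,q7,q8,q10} | {q0,q1,q2,q6,q11} | {q3} | {q9}.
q9 and q10 end up in different blocks, so they are distinguishable. For instance, the string 'bb' is accepted from only q9.

No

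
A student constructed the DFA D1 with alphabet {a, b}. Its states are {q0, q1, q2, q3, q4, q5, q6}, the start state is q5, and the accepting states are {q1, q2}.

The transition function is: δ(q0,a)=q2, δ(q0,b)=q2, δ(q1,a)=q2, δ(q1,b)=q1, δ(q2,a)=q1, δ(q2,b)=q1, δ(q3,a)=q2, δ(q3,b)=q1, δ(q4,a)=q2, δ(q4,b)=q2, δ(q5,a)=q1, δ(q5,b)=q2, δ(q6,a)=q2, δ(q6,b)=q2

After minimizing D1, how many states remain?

2

Reachable states from the start: {q1,q2,q5}. Unreachable: {q0,q3,q4,q6} — drop them.
P0 = {q1,q2} | {q5}.
No further refinement is possible. Final partition (2 blocks): {q1,q2} | {q5}.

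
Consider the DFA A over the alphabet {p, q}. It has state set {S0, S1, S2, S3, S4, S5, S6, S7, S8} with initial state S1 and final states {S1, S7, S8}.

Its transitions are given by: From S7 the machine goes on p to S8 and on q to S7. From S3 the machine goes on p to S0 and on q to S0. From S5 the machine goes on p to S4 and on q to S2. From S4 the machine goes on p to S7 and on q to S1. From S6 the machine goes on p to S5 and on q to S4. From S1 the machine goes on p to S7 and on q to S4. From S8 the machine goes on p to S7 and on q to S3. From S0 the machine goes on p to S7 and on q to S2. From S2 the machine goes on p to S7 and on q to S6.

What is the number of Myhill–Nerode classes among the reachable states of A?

Start with accepting vs non-accepting: {S1,S7,S8} | {S0,S2,S3,S4,S5,S6}.
On input q, block {S1,S7,S8} splits into {S1,S8} and {S7}.
On input p, block {S0,S2,S3,S4,S5,S6} splits into {S0,S2,S4} and {S3,S5,S6}.
On input q, block {S1,S8} splits into {S1} and {S8}.
On input q, block {S0,S2,S4} splits into {S0} and {S2} and {S4}.
On input p, block {S3,S5,S6} splits into {S3} and {S5} and {S6}.
No further refinement is possible. Final partition (9 blocks): {S1} | {S0} | {S7} | {S3} | {S8} | {S2} | {S4} | {S5} | {S6}.

9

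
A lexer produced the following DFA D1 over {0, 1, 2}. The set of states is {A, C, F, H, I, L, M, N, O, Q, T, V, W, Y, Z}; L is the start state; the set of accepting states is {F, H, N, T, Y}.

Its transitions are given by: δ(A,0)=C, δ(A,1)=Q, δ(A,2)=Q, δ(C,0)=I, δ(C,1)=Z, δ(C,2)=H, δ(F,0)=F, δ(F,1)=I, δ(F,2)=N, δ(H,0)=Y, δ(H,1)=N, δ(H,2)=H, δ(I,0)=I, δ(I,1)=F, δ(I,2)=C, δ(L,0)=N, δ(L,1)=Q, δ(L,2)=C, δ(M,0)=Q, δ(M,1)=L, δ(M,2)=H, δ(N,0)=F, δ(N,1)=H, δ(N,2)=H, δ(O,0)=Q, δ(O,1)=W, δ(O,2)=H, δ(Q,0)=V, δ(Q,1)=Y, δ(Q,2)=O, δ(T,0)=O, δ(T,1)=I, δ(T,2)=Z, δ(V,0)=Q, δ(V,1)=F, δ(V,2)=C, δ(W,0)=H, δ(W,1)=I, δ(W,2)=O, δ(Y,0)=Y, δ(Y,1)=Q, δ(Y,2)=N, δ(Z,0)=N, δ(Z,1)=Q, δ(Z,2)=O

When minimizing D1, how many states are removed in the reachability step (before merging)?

3

Starting at L and following transitions, the reachable set is {C, F, H, I, L, N, O, Q, V, W, Y, Z}. That leaves A, M, T unreachable — 3 in total.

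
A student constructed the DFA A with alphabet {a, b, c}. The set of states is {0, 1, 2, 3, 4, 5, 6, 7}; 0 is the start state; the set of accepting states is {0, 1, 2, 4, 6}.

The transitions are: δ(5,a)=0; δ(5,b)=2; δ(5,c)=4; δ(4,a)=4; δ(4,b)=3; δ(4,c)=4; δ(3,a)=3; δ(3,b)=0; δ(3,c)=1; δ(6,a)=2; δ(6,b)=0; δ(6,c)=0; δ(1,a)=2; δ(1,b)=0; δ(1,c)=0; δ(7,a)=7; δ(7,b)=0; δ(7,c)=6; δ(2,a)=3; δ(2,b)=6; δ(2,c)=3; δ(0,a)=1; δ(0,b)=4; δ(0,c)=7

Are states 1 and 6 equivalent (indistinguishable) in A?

First remove the unreachable states {5}; 7 states remain.
Initial partition by acceptance: {0,1,2,4,6} | {3,7}.
Refine {0,1,2,4,6} on symbol a: members go to different blocks, giving {0,1,4,6} and {2}.
Split {0,1,4,6} by δ(·,a) → {0,4} and {1,6}.
Refine {0,4} on symbol a: members go to different blocks, giving {0} and {4}.
The partition is now stable with 5 blocks: {0} | {3,7} | {2} | {1,6} | {4}.
1 and 6 lie in the same block of the stable partition, so they are equivalent — no string distinguishes them.

Yes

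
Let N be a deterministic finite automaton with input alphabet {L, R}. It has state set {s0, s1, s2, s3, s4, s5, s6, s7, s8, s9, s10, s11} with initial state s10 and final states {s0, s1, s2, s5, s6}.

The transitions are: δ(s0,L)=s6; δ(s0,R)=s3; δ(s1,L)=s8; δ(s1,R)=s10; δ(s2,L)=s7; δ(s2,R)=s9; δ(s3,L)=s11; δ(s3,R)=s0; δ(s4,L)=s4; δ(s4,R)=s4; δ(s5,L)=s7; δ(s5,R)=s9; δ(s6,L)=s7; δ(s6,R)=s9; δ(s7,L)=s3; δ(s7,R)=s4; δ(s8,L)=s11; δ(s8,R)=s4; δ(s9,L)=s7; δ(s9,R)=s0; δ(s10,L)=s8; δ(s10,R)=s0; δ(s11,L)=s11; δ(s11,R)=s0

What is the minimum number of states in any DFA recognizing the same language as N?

States {s1,s2,s5} cannot be reached from the start state, so discard them.
Initial partition by acceptance: {s0,s6} | {s3,s4,s7,s8,s9,s10,s11}.
Refine {s0,s6} on symbol L: members go to different blocks, giving {s0} and {s6}.
On input R, block {s3,s4,s7,s8,s9,s10,s11} splits into {s3,s9,s10,s11} and {s4,s7,s8}.
Refine {s3,s9,s10,s11} on symbol L: members go to different blocks, giving {s3,s11} and {s9,s10}.
On input L, block {s4,s7,s8} splits into {s7,s8} and {s4}.
No further refinement is possible. Final partition (6 blocks): {s0} | {s3,s11} | {s6} | {s7,s8} | {s9,s10} | {s4}.

6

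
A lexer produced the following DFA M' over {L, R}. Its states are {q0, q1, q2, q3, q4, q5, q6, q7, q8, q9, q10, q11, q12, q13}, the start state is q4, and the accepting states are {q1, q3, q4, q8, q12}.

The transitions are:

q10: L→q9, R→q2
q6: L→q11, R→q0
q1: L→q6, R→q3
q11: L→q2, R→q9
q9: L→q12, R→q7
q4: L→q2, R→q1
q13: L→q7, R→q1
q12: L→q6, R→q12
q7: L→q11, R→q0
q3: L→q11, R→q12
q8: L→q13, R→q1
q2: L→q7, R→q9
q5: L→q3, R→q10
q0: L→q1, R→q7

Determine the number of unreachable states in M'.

No path from q4 leads to q5, q8, q10, q13; the other 10 states are all reachable.

4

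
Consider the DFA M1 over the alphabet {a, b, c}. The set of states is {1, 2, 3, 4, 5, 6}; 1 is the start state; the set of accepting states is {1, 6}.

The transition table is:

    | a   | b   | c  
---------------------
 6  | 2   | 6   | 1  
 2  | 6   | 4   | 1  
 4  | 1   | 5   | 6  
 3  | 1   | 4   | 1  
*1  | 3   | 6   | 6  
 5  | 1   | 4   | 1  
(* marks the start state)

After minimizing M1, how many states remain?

Start with accepting vs non-accepting: {1,6} | {2,3,4,5}.
Stable partition: {1,6} | {2,3,4,5} — 2 equivalence classes.

2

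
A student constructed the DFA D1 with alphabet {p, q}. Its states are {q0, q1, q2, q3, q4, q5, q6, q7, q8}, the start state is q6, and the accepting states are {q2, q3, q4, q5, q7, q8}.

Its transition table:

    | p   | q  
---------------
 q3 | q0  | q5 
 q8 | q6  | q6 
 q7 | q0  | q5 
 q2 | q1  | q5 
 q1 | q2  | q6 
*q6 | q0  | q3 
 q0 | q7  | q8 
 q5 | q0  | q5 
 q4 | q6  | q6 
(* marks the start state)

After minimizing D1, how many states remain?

4

States {q1,q2,q4} cannot be reached from the start state, so discard them.
Initial partition by acceptance: {q3,q5,q7,q8} | {q0,q6}.
On input q, block {q3,q5,q7,q8} splits into {q3,q5,q7} and {q8}.
Split {q0,q6} by δ(·,p) → {q0} and {q6}.
The partition is now stable with 4 blocks: {q3,q5,q7} | {q0} | {q8} | {q6}.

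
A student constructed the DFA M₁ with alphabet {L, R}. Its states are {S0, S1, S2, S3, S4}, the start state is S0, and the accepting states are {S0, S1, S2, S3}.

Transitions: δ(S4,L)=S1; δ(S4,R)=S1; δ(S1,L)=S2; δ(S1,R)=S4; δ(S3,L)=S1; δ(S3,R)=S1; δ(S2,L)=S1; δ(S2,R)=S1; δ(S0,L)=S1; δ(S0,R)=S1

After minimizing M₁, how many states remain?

3

States {S3} cannot be reached from the start state, so discard them.
Initial partition by acceptance: {S0,S1,S2} | {S4}.
On input R, block {S0,S1,S2} splits into {S0,S2} and {S1}.
No further refinement is possible. Final partition (3 blocks): {S0,S2} | {S4} | {S1}.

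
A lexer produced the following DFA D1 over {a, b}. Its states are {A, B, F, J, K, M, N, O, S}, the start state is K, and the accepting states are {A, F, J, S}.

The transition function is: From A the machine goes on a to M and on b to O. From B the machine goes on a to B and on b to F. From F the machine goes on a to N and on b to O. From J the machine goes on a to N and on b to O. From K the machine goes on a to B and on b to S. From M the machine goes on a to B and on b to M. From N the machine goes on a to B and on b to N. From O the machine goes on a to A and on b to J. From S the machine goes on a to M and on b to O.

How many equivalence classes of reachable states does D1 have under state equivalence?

Initial partition by acceptance: {A,F,J,S} | {B,K,M,N,O}.
Refine {B,K,M,N,O} on symbol a: members go to different blocks, giving {B,K,M,N} and {O}.
Refine {B,K,M,N} on symbol b: members go to different blocks, giving {B,K} and {M,N}.
Stable partition: {A,F,J,S} | {B,K} | {O} | {M,N} — 4 equivalence classes.

4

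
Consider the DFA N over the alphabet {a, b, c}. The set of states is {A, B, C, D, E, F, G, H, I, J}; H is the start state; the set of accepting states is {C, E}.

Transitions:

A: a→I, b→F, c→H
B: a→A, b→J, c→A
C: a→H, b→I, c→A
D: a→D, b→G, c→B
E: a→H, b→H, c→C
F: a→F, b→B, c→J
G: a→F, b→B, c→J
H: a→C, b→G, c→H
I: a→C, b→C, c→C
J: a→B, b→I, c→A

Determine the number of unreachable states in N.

Starting at H and following transitions, the reachable set is {A, B, C, F, G, H, I, J}. That leaves D, E unreachable — 2 in total.

2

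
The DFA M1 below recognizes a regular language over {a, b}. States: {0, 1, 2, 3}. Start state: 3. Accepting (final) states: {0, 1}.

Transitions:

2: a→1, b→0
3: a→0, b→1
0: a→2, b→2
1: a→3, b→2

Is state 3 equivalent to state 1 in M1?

No

Every state is reachable, so we keep all 4.
Start with accepting vs non-accepting: {0,1} | {2,3}.
Stable partition: {0,1} | {2,3} — 2 equivalence classes.
3 and 1 end up in different blocks, so they are distinguishable. For instance, the string 'ε' is accepted from only 1.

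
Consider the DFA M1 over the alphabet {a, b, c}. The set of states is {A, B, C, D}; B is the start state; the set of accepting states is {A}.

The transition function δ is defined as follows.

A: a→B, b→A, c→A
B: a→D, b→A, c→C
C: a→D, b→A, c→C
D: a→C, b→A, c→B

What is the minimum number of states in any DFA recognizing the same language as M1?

2

Initial partition by acceptance: {A} | {B,C,D}.
No further refinement is possible. Final partition (2 blocks): {A} | {B,C,D}.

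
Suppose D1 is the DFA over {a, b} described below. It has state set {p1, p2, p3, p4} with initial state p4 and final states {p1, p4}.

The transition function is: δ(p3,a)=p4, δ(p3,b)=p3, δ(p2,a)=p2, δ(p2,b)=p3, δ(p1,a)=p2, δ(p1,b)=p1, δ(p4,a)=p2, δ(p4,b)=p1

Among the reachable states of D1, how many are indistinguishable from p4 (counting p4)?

All states are reachable from the start state.
P0 = {p1,p4} | {p2,p3}.
Refine {p2,p3} on symbol a: members go to different blocks, giving {p2} and {p3}.
The partition is now stable with 3 blocks: {p1,p4} | {p2} | {p3}.
State p4 belongs to the block {p1,p4}, which has 2 states.

2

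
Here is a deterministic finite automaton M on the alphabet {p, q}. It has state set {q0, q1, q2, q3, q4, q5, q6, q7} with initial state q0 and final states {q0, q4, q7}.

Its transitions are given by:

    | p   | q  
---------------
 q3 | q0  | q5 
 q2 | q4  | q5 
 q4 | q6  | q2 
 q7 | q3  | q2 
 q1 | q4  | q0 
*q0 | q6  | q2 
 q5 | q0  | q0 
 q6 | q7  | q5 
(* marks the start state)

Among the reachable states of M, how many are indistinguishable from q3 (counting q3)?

3

Reachable states from the start: {q0,q2,q3,q4,q5,q6,q7}. Unreachable: {q1} — drop them.
Initial partition by acceptance: {q0,q4,q7} | {q2,q3,q5,q6}.
On input q, block {q2,q3,q5,q6} splits into {q2,q3,q6} and {q5}.
No further refinement is possible. Final partition (3 blocks): {q0,q4,q7} | {q2,q3,q6} | {q5}.
The equivalence class containing q3 is {q2,q3,q6}, of size 3.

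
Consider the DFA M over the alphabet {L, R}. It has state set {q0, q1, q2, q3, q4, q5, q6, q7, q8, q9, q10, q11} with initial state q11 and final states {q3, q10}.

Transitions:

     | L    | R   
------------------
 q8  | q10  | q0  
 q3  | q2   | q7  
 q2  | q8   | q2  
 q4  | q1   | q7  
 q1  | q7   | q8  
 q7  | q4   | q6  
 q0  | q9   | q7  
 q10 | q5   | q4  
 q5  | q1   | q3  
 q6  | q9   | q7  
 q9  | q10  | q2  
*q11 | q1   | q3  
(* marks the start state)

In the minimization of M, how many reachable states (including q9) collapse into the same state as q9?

Start with accepting vs non-accepting: {q3,q10} | {q0,q1,q2,q4,q5,q6,q7,q8,q9,q11}.
Split {q0,q1,q2,q4,q5,q6,q7,q8,q9,q11} by δ(·,L) → {q0,q1,q2,q4,q5,q6,q7,q11} and {q8,q9}.
Refine {q0,q1,q2,q4,q5,q6,q7,q11} on symbol L: members go to different blocks, giving {q1,q4,q5,q7,q11} and {q0,q2,q6}.
On input L, block {q3,q10} splits into {q3} and {q10}.
Split {q1,q4,q5,q7,q11} by δ(·,R) → {q5,q11} and {q1} and {q4} and {q7}.
Split {q0,q2,q6} by δ(·,R) → {q0,q6} and {q2}.
Refine {q8,q9} on symbol R: members go to different blocks, giving {q8} and {q9}.
No further refinement is possible. Final partition (10 blocks): {q3} | {q5,q11} | {q8} | {q0,q6} | {q10} | {q1} | {q4} | {q7} | {q2} | {q9}.
The equivalence class containing q9 is {q9}, of size 1.

1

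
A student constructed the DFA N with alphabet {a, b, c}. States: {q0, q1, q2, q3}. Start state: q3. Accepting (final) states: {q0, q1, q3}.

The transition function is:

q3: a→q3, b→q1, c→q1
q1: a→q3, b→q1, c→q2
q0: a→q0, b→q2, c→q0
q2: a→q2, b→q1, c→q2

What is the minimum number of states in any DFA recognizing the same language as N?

First remove the unreachable states {q0}; 3 states remain.
Start with accepting vs non-accepting: {q1,q3} | {q2}.
On input c, block {q1,q3} splits into {q1} and {q3}.
Stable partition: {q1} | {q2} | {q3} — 3 equivalence classes.

3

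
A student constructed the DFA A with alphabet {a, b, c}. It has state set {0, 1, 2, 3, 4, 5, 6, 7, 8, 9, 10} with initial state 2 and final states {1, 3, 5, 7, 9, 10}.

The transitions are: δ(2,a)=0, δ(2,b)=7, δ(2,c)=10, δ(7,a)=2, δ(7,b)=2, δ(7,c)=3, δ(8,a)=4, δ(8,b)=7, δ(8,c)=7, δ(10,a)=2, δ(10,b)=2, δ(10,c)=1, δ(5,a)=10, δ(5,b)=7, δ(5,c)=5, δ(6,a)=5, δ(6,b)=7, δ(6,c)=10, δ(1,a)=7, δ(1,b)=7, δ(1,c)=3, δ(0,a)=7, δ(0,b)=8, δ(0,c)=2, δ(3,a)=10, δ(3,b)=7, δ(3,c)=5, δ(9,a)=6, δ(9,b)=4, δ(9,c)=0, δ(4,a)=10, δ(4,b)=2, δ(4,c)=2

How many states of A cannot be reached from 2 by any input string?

BFS from 2 reaches {0, 1, 2, 3, 4, 5, 7, 8, 10}; the 2 state(s) 6, 9 are never visited.

2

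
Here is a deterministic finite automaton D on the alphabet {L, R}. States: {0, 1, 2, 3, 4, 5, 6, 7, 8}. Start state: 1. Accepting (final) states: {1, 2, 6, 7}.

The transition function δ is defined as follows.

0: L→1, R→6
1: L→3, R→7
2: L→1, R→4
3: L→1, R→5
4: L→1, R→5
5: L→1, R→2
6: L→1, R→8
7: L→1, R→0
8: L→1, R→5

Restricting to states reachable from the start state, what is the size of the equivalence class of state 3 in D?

3

Start with accepting vs non-accepting: {1,2,6,7} | {0,3,4,5,8}.
Refine {1,2,6,7} on symbol L: members go to different blocks, giving {2,6,7} and {1}.
On input R, block {0,3,4,5,8} splits into {3,4,8} and {0,5}.
Refine {2,6,7} on symbol R: members go to different blocks, giving {2,6} and {7}.
Stable partition: {2,6} | {3,4,8} | {1} | {0,5} | {7} — 5 equivalence classes.
State 3 belongs to the block {3,4,8}, which has 3 states.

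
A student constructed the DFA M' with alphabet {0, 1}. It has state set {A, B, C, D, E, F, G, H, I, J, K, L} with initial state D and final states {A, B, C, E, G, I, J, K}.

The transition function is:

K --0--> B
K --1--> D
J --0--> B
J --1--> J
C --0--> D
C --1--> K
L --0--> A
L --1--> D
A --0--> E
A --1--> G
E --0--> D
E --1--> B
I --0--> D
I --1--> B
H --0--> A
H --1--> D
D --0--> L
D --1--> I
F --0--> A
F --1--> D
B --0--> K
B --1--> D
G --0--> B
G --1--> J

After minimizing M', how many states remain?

6

Reachable states from the start: {A,B,D,E,G,I,J,K,L}. Unreachable: {C,F,H} — drop them.
Start with accepting vs non-accepting: {A,B,E,G,I,J,K} | {D,L}.
On input 0, block {A,B,E,G,I,J,K} splits into {A,B,G,J,K} and {E,I}.
Split {A,B,G,J,K} by δ(·,0) → {B,G,J,K} and {A}.
On input 1, block {B,G,J,K} splits into {B,K} and {G,J}.
Refine {D,L} on symbol 0: members go to different blocks, giving {D} and {L}.
Stable partition: {B,K} | {D} | {E,I} | {A} | {G,J} | {L} — 6 equivalence classes.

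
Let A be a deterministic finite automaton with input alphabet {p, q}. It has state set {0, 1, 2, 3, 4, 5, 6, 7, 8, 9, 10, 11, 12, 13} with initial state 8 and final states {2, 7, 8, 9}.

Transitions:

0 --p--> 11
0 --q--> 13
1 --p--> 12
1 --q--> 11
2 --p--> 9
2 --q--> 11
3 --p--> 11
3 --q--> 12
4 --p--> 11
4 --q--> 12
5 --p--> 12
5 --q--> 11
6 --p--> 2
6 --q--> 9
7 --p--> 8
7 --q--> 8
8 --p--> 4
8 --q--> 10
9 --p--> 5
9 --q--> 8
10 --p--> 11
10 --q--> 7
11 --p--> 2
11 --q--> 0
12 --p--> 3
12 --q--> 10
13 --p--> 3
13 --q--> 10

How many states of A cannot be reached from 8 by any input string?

Starting at 8 and following transitions, the reachable set is {0, 2, 3, 4, 5, 7, 8, 9, 10, 11, 12, 13}. That leaves 1, 6 unreachable — 2 in total.

2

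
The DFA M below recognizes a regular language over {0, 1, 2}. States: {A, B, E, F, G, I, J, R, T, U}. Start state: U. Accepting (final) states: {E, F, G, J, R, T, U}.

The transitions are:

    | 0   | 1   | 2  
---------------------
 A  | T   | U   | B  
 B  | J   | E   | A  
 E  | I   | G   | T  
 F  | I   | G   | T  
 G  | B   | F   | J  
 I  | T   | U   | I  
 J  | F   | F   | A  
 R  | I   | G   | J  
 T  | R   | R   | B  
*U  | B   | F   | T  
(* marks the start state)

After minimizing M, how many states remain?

3

Every state is reachable, so we keep all 10.
Start with accepting vs non-accepting: {E,F,G,J,R,T,U} | {A,B,I}.
On input 0, block {E,F,G,J,R,T,U} splits into {E,F,G,R,U} and {J,T}.
Stable partition: {E,F,G,R,U} | {A,B,I} | {J,T} — 3 equivalence classes.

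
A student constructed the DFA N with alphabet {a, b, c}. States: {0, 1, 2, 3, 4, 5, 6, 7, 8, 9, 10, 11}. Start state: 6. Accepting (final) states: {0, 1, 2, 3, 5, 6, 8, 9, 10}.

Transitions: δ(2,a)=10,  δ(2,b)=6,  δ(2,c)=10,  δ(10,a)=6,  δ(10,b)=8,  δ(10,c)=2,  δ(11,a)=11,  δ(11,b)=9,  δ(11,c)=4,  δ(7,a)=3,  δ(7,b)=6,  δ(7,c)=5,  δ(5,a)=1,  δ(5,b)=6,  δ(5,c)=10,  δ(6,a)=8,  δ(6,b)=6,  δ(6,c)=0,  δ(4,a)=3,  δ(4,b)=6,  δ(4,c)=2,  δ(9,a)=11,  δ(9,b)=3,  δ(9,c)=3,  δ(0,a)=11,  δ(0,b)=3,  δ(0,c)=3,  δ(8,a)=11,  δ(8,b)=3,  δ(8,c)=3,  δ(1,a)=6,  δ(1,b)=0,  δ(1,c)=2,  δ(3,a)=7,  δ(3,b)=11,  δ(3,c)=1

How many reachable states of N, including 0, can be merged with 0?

Every state is reachable, so we keep all 12.
Initial partition by acceptance: {0,1,2,3,5,6,8,9,10} | {4,7,11}.
Split {0,1,2,3,5,6,8,9,10} by δ(·,a) → {1,2,5,6,10} and {0,3,8,9}.
Refine {1,2,5,6,10} on symbol a: members go to different blocks, giving {1,2,5,10} and {6}.
Split {1,2,5,10} by δ(·,a) → {1,10} and {2,5}.
On input a, block {4,7,11} splits into {4,7} and {11}.
On input a, block {0,3,8,9} splits into {0,8,9} and {3}.
The partition is now stable with 7 blocks: {1,10} | {4,7} | {0,8,9} | {6} | {2,5} | {11} | {3}.
The equivalence class containing 0 is {0,8,9}, of size 3.

3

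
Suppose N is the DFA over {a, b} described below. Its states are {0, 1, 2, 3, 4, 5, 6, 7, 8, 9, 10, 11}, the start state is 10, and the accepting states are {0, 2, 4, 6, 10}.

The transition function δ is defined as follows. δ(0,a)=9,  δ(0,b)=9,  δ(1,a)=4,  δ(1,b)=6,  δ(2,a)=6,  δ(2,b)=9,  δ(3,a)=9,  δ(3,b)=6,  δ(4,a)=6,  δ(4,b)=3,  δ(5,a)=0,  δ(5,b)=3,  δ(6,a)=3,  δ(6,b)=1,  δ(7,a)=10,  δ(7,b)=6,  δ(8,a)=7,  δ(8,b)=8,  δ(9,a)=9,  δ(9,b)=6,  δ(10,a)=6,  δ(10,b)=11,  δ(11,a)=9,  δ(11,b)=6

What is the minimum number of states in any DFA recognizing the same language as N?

States {0,2,5,7,8} cannot be reached from the start state, so discard them.
P0 = {4,6,10} | {1,3,9,11}.
On input a, block {4,6,10} splits into {4,10} and {6}.
Split {1,3,9,11} by δ(·,a) → {3,9,11} and {1}.
Stable partition: {4,10} | {3,9,11} | {6} | {1} — 4 equivalence classes.

4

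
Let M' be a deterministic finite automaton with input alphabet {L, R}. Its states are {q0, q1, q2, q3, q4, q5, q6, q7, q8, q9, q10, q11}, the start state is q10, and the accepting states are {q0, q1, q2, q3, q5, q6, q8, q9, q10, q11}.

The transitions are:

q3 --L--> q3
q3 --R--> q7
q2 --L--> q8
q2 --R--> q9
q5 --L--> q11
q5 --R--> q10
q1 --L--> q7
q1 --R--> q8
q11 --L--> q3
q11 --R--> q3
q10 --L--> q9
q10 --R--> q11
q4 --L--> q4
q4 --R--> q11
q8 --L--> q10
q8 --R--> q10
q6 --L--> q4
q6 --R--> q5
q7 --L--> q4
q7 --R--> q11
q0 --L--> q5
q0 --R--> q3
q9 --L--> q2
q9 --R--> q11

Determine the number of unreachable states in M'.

4

BFS from q10 reaches {q2, q3, q4, q7, q8, q9, q10, q11}; the 4 state(s) q0, q1, q5, q6 are never visited.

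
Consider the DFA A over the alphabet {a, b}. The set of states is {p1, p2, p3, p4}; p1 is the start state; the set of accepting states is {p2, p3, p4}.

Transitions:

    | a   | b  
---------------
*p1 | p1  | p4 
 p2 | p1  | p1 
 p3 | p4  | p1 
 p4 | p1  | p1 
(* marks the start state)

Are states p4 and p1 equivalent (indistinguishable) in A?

First remove the unreachable states {p2,p3}; 2 states remain.
Start with accepting vs non-accepting: {p4} | {p1}.
The partition is now stable with 2 blocks: {p4} | {p1}.
p4 and p1 end up in different blocks, so they are distinguishable. For instance, the string 'ε' is accepted from only p4.

No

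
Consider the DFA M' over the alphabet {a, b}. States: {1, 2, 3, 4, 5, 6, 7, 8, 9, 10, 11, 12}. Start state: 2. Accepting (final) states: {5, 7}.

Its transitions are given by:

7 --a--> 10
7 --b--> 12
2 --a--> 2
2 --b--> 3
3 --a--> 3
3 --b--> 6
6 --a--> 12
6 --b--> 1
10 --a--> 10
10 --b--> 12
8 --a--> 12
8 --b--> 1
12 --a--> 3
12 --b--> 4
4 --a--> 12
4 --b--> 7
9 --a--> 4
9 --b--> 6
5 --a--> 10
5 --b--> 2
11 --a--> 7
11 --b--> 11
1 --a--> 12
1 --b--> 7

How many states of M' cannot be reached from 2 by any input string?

4

Starting at 2 and following transitions, the reachable set is {1, 2, 3, 4, 6, 7, 10, 12}. That leaves 5, 8, 9, 11 unreachable — 4 in total.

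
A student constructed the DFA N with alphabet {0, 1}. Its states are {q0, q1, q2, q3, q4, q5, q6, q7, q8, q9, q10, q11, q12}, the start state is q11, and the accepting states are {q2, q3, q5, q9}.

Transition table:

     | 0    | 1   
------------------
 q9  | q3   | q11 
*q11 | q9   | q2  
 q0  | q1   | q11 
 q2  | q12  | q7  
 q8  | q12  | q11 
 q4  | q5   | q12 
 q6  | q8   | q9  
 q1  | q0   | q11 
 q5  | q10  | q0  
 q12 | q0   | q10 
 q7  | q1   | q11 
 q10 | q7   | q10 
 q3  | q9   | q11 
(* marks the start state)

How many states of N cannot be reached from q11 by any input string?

4

No path from q11 leads to q4, q5, q6, q8; the other 9 states are all reachable.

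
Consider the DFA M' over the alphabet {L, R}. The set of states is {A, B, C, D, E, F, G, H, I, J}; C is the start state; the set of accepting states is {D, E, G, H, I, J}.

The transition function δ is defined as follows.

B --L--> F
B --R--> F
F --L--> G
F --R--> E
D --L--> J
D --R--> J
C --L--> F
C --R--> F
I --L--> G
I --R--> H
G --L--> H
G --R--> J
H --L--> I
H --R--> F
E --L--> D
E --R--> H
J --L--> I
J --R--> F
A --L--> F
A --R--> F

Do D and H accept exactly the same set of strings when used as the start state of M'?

Reachable states from the start: {C,D,E,F,G,H,I,J}. Unreachable: {A,B} — drop them.
P0 = {D,E,G,H,I,J} | {C,F}.
Split {D,E,G,H,I,J} by δ(·,R) → {D,E,G,I} and {H,J}.
Split {D,E,G,I} by δ(·,L) → {D,G} and {E,I}.
On input L, block {C,F} splits into {C} and {F}.
Stable partition: {D,G} | {C} | {H,J} | {E,I} | {F} — 5 equivalence classes.
D and H end up in different blocks, so they are distinguishable. For instance, the string 'R' is accepted from only D.

No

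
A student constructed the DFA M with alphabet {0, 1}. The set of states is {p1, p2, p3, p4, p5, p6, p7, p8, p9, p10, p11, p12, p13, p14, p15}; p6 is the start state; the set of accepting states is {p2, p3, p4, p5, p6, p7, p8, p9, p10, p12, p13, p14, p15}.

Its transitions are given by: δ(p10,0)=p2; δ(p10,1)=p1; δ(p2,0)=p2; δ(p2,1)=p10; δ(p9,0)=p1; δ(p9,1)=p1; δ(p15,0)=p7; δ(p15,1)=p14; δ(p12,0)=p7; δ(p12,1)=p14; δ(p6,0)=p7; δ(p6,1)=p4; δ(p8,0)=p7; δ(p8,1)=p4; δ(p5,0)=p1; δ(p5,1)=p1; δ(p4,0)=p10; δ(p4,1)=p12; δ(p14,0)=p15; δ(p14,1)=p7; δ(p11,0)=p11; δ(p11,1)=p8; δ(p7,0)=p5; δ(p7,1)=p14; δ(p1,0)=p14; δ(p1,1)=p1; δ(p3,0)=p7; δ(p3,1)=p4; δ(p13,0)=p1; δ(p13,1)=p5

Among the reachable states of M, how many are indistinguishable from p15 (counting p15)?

First remove the unreachable states {p3,p8,p9,p11,p13}; 10 states remain.
P0 = {p2,p4,p5,p6,p7,p10,p12,p14,p15} | {p1}.
On input 0, block {p2,p4,p5,p6,p7,p10,p12,p14,p15} splits into {p2,p4,p6,p7,p10,p12,p14,p15} and {p5}.
On input 0, block {p2,p4,p6,p7,p10,p12,p14,p15} splits into {p2,p4,p6,p10,p12,p14,p15} and {p7}.
Split {p2,p4,p6,p10,p12,p14,p15} by δ(·,0) → {p2,p4,p10,p14} and {p6,p12,p15}.
Split {p2,p4,p10,p14} by δ(·,0) → {p2,p4,p10} and {p14}.
On input 1, block {p2,p4,p10} splits into {p2} and {p4} and {p10}.
On input 1, block {p6,p12,p15} splits into {p12,p15} and {p6}.
The partition is now stable with 9 blocks: {p2} | {p1} | {p5} | {p7} | {p12,p15} | {p14} | {p4} | {p10} | {p6}.
State p15 belongs to the block {p12,p15}, which has 2 states.

2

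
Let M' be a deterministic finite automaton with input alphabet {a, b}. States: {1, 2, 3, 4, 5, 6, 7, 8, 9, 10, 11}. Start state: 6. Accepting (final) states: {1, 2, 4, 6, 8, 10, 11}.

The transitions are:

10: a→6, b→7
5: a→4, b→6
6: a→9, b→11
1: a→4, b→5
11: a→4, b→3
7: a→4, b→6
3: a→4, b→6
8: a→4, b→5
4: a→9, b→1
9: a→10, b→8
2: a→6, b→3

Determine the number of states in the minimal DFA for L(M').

Reachable states from the start: {1,3,4,5,6,7,8,9,10,11}. Unreachable: {2} — drop them.
Initial partition by acceptance: {1,4,6,8,10,11} | {3,5,7,9}.
Refine {1,4,6,8,10,11} on symbol a: members go to different blocks, giving {1,8,10,11} and {4,6}.
Refine {3,5,7,9} on symbol a: members go to different blocks, giving {3,5,7} and {9}.
No further refinement is possible. Final partition (4 blocks): {1,8,10,11} | {3,5,7} | {4,6} | {9}.

4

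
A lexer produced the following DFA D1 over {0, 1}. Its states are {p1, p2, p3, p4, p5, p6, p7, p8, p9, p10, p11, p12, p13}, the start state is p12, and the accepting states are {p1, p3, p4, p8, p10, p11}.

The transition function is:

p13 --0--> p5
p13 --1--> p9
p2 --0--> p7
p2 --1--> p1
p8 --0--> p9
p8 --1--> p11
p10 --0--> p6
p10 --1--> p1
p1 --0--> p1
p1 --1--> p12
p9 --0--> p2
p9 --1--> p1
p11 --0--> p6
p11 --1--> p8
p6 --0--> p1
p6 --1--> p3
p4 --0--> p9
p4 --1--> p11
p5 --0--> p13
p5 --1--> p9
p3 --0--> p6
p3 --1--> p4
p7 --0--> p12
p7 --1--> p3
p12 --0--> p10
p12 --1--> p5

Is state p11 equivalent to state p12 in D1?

No

Initial partition by acceptance: {p1,p3,p4,p8,p10,p11} | {p2,p5,p6,p7,p9,p12,p13}.
Split {p1,p3,p4,p8,p10,p11} by δ(·,0) → {p3,p4,p8,p10,p11} and {p1}.
On input 1, block {p3,p4,p8,p10,p11} splits into {p3,p4,p8,p11} and {p10}.
Split {p2,p5,p6,p7,p9,p12,p13} by δ(·,0) → {p2,p5,p7,p9,p13} and {p6} and {p12}.
On input 0, block {p3,p4,p8,p11} splits into {p3,p11} and {p4,p8}.
Refine {p2,p5,p7,p9,p13} on symbol 0: members go to different blocks, giving {p2,p5,p9,p13} and {p7}.
Split {p2,p5,p9,p13} by δ(·,0) → {p5,p9,p13} and {p2}.
Split {p5,p9,p13} by δ(·,0) → {p5,p13} and {p9}.
Stable partition: {p3,p11} | {p5,p13} | {p1} | {p10} | {p6} | {p12} | {p4,p8} | {p7} | {p2} | {p9} — 10 equivalence classes.
p11 and p12 end up in different blocks, so they are distinguishable. For instance, the string 'ε' is accepted from only p11.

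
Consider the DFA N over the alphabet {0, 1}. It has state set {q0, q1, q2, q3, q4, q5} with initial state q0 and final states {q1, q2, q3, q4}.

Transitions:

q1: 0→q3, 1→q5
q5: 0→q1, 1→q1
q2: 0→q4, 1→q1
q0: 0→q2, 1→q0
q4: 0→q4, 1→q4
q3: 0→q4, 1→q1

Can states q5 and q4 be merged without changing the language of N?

No

Start with accepting vs non-accepting: {q1,q2,q3,q4} | {q0,q5}.
Split {q1,q2,q3,q4} by δ(·,1) → {q2,q3,q4} and {q1}.
On input 1, block {q2,q3,q4} splits into {q2,q3} and {q4}.
Split {q0,q5} by δ(·,0) → {q0} and {q5}.
The partition is now stable with 5 blocks: {q2,q3} | {q0} | {q1} | {q4} | {q5}.
q5 and q4 end up in different blocks, so they are distinguishable. For instance, the string 'ε' is accepted from only q4.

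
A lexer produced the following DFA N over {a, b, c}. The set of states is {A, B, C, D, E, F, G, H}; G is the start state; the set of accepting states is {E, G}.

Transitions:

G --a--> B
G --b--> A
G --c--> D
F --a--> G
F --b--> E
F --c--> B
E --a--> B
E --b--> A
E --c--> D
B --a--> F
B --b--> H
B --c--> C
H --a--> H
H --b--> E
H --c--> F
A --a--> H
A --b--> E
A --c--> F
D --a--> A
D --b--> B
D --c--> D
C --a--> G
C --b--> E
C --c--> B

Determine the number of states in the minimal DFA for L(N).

Every state is reachable, so we keep all 8.
P0 = {E,G} | {A,B,C,D,F,H}.
Split {A,B,C,D,F,H} by δ(·,a) → {A,B,D,H} and {C,F}.
On input a, block {A,B,D,H} splits into {A,D,H} and {B}.
On input b, block {A,D,H} splits into {A,H} and {D}.
The partition is now stable with 5 blocks: {E,G} | {A,H} | {C,F} | {B} | {D}.

5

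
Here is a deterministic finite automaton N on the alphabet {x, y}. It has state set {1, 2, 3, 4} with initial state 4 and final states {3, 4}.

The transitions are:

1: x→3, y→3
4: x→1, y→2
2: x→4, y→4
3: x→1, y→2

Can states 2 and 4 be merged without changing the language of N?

All states are reachable from the start state.
P0 = {3,4} | {1,2}.
The partition is now stable with 2 blocks: {3,4} | {1,2}.
2 and 4 end up in different blocks, so they are distinguishable. For instance, the string 'ε' is accepted from only 4.

No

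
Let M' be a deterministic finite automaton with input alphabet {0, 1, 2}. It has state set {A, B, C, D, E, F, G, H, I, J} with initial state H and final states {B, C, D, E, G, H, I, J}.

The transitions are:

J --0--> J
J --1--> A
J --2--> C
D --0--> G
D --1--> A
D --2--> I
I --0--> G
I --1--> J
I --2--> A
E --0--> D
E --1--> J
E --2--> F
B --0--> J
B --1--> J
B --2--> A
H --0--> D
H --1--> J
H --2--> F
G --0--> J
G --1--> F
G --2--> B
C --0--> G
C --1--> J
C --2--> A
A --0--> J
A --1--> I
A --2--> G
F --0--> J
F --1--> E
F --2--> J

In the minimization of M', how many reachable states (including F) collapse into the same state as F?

2

Start with accepting vs non-accepting: {B,C,D,E,G,H,I,J} | {A,F}.
On input 1, block {B,C,D,E,G,H,I,J} splits into {B,C,E,H,I} and {D,G,J}.
The partition is now stable with 3 blocks: {B,C,E,H,I} | {A,F} | {D,G,J}.
State F belongs to the block {A,F}, which has 2 states.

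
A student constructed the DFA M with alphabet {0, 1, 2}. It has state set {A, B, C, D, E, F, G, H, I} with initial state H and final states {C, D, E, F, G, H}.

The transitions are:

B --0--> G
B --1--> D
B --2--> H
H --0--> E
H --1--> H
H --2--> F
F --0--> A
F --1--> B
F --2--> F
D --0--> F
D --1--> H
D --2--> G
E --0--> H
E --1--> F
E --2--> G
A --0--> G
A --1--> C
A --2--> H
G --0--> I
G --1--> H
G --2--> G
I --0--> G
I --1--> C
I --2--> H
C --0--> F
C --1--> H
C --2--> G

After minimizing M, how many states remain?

Start with accepting vs non-accepting: {C,D,E,F,G,H} | {A,B,I}.
Refine {C,D,E,F,G,H} on symbol 0: members go to different blocks, giving {C,D,E,H} and {F,G}.
Refine {C,D,E,H} on symbol 0: members go to different blocks, giving {C,D} and {E,H}.
On input 1, block {F,G} splits into {F} and {G}.
Refine {E,H} on symbol 1: members go to different blocks, giving {E} and {H}.
The partition is now stable with 6 blocks: {C,D} | {A,B,I} | {F} | {E} | {G} | {H}.

6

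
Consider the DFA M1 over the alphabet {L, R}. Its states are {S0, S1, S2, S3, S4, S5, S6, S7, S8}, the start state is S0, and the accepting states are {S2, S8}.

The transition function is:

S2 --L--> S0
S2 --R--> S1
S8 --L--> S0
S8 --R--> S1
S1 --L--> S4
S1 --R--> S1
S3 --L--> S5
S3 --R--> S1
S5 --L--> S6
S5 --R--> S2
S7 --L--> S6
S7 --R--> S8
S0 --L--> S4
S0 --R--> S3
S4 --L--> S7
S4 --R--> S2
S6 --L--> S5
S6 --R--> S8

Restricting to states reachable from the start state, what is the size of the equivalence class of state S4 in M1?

4

All states are reachable from the start state.
Initial partition by acceptance: {S2,S8} | {S0,S1,S3,S4,S5,S6,S7}.
Refine {S0,S1,S3,S4,S5,S6,S7} on symbol R: members go to different blocks, giving {S4,S5,S6,S7} and {S0,S1,S3}.
The partition is now stable with 3 blocks: {S2,S8} | {S4,S5,S6,S7} | {S0,S1,S3}.
The equivalence class containing S4 is {S4,S5,S6,S7}, of size 4.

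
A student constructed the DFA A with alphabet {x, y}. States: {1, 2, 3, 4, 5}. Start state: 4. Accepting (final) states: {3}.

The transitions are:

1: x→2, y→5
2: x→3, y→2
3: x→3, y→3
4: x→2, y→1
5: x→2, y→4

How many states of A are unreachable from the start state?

Every one of the 5 states is reachable from 4.

0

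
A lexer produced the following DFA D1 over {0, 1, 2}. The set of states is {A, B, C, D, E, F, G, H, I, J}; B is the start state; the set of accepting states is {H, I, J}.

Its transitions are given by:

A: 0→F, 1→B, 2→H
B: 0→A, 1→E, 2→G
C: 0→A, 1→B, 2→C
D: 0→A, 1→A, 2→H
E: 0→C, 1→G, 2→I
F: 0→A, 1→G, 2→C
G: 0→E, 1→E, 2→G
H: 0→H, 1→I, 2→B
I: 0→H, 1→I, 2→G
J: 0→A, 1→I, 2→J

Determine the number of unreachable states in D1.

2

No path from B leads to D, J; the other 8 states are all reachable.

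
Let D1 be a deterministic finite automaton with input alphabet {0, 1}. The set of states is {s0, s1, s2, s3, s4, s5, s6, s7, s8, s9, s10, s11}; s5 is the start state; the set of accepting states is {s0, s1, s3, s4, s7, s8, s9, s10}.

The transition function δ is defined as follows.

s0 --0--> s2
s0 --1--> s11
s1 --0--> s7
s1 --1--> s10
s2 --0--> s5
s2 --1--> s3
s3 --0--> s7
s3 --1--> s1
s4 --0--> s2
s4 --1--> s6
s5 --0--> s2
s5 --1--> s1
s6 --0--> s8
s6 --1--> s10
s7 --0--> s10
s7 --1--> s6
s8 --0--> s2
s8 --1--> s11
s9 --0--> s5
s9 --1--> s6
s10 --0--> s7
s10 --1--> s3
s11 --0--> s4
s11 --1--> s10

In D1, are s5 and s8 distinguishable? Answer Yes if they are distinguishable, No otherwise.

Reachable states from the start: {s1,s2,s3,s4,s5,s6,s7,s8,s10,s11}. Unreachable: {s0,s9} — drop them.
Start with accepting vs non-accepting: {s1,s3,s4,s7,s8,s10} | {s2,s5,s6,s11}.
Refine {s1,s3,s4,s7,s8,s10} on symbol 0: members go to different blocks, giving {s1,s3,s7,s10} and {s4,s8}.
Refine {s1,s3,s7,s10} on symbol 1: members go to different blocks, giving {s1,s3,s10} and {s7}.
On input 0, block {s2,s5,s6,s11} splits into {s2,s5} and {s6,s11}.
No further refinement is possible. Final partition (5 blocks): {s1,s3,s10} | {s2,s5} | {s4,s8} | {s7} | {s6,s11}.
s5 and s8 end up in different blocks, so they are distinguishable. For instance, the string 'ε' is accepted from only s8.

Yes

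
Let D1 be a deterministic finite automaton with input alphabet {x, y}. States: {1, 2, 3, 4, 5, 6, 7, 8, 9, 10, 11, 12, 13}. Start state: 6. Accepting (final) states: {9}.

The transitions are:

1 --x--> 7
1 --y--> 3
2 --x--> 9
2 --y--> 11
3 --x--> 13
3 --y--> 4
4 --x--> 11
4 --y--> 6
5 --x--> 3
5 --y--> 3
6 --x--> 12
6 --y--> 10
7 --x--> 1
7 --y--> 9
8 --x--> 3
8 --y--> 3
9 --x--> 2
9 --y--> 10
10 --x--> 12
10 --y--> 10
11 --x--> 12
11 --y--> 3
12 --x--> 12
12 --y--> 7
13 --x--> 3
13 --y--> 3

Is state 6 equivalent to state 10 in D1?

States {5,8} cannot be reached from the start state, so discard them.
P0 = {9} | {1,2,3,4,6,7,10,11,12,13}.
Split {1,2,3,4,6,7,10,11,12,13} by δ(·,x) → {1,3,4,6,7,10,11,12,13} and {2}.
Split {1,3,4,6,7,10,11,12,13} by δ(·,y) → {1,3,4,6,10,11,12,13} and {7}.
On input x, block {1,3,4,6,10,11,12,13} splits into {3,4,6,10,11,12,13} and {1}.
On input y, block {3,4,6,10,11,12,13} splits into {3,4,6,10,11,13} and {12}.
On input x, block {3,4,6,10,11,13} splits into {3,4,13} and {6,10,11}.
On input x, block {3,4,13} splits into {3,13} and {4}.
Refine {3,13} on symbol y: members go to different blocks, giving {3} and {13}.
Refine {6,10,11} on symbol y: members go to different blocks, giving {6,10} and {11}.
Stable partition: {9} | {3} | {2} | {7} | {1} | {12} | {6,10} | {4} | {13} | {11} — 10 equivalence classes.
6 and 10 lie in the same block of the stable partition, so they are equivalent — no string distinguishes them.

Yes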